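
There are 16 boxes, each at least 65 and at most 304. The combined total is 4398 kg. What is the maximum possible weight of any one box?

Maximizing one value means minimizing the remaining 15.
The other 15 contribute at least 15 × 65 = 975, leaving at most 4398 − 975 = 3423.
But each box is capped at 304, so the maximum is 304.
Achievable: one at 304 and the other 15 totalling 4094, which fits since 15 × 65 ≤ 4094 ≤ 15 × 304.

304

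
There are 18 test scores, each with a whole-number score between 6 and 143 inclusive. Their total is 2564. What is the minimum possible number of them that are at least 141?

If only k of them are at least 141, the other 18 − k are at most 140, so the total is at most k·143 + (18 − k)·140.
This must reach 2564, so k·143 + (18 − k)·140 ≥ 2564, giving k ≥ 15.
Exactly 15 works: 15 values at 143 and 3 at 140 total 2565; lower one of the high values by 1 (still ≥ 141) to hit 2564.

15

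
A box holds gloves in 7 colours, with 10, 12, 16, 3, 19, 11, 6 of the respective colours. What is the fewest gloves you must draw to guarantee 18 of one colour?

In the worst case you take as many as possible of each colour without reaching 18: 10 + 12 + 16 + 3 + 17 + 11 + 6 = 75.
The next one must give 18 of some colour, so 75 + 1 = 76.

76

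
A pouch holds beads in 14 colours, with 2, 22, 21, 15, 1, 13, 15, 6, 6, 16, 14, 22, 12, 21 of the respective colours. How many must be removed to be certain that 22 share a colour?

In the worst case you take as many as possible of each colour without reaching 22: 2 + 21 + 21 + 15 + 1 + 13 + 15 + 6 + 6 + 16 + 14 + 21 + 12 + 21 = 184.
The next one must give 22 of some colour, so 184 + 1 = 185.

185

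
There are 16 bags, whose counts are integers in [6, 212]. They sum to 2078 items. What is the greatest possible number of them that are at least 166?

Suppose k of them are at least 166. Those contribute at least 166 each and the other 16 − k at least 6 each.
So the total is at least 166k + 6(16 − k) = 96 + 160k. This must be ≤ 2078, giving k ≤ 12.
k = 12 is achieved by 12 values at 166 and 4 at 6, total 2016; add 62 to one value (staying below 166) to reach 2078.

12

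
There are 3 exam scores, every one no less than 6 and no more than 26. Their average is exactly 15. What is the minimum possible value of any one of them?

Minimizing one value means maximizing the remaining 2.
The total is 3 × 15 = 45.
The other 2 can take up 2 × 26 = 52 ≥ 45 − 6, so one score can sit at its floor of 6.
Achievable: one at 6 and the other 2 totalling 39, which fits since 2 × 6 ≤ 39 ≤ 2 × 26.

6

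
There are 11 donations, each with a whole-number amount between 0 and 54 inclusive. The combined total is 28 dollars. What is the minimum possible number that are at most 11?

9

Let j be the number exceeding 11. Then the total is ≥ 12·j + 0·(11 − j) = 0 + 12j.
So 12j ≤ 28 and j ≤ 2; hence at least 11 − 2 = 9 are ≤ 11.
Exactly 9 works: 9 values at 0 and 2 at 12 total 24; raise one of the low values by 4 (still ≤ 11) to hit 28.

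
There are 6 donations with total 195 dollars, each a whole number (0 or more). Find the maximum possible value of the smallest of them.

32

The average is 195/6 < 33, so some value is ≤ 32.
Achievable: 3 of them at 32 and 3 at 33 total 195.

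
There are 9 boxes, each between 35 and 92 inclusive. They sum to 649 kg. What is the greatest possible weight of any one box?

92

To make one box as large as possible, make the other 8 as small as possible.
The other 8 contribute at least 8 × 35 = 280, leaving at most 649 − 280 = 369.
But each box is capped at 92, so the maximum is 92.
Achievable: one at 92 and the other 8 totalling 557, which fits since 8 × 35 ≤ 557 ≤ 8 × 92.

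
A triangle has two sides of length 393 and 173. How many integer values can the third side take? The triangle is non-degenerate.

345

The triangle inequality gives |393 − 173| < c < 393 + 173, i.e. 220 < c < 566.
So c can be any integer from 221 to 565: 345 values.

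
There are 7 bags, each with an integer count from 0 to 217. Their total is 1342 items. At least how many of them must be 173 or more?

If only k of them are at least 173, the other 7 − k are at most 172, so the total is at most k·217 + (7 − k)·172.
This must reach 1342, so k·217 + (7 − k)·172 ≥ 1342, giving k ≥ 4.
Exactly 4 works: 4 values at 217 and 3 at 172 total 1384; lower one of the high values by 42 (still ≥ 173) to hit 1342.

4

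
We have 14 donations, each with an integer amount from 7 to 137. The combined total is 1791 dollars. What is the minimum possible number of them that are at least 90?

If only k of them are at least 90, the other 14 − k are at most 89, so the total is at most k·137 + (14 − k)·89.
This must reach 1791, so k·137 + (14 − k)·89 ≥ 1791, giving k ≥ 12.
Exactly 12 works: 12 values at 137 and 2 at 89 total 1822; lower one of the high values by 31 (still ≥ 90) to hit 1791.

12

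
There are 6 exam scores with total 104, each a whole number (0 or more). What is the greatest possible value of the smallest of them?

The average is 104/6 < 18, so some value is ≤ 17.
Taking 4 copies of 17 and 2 copies of 18 gives exactly 104, so 17 is attained.

17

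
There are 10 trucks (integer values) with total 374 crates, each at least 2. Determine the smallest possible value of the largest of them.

If every one of the 10 were at most 37, the total would be at most 10 × 37 = 370 < 374.
Taking 6 copies of 37 and 4 copies of 38 gives exactly 374, so 38 is attained.

38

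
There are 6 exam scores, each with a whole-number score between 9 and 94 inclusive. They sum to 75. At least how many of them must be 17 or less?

Let j be the number exceeding 17. Then the total is ≥ 18·j + 9·(6 − j) = 54 + 9j.
So 9j ≤ 21 and j ≤ 2; hence at least 6 − 2 = 4 are ≤ 17.
Exactly 4 works: 4 values at 9 and 2 at 18 total 72; raise one of the low values by 3 (still ≤ 17) to hit 75.

4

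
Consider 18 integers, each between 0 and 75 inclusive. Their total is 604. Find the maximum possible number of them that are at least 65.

9

Suppose k of them are at least 65. Those contribute at least 65 each and the other 18 − k at least 0 each.
So the total is at least 65k + 0(18 − k) = 0 + 65k. This must be ≤ 604, giving k ≤ 9.
k = 9 is achieved by 9 values at 65 and 9 at 0, total 585; add 19 to one value (staying below 65) to reach 604.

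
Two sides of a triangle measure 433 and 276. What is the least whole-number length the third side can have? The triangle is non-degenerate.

158

The third side must exceed |433 − 276| = 157.
The smallest integer above 157 is 158.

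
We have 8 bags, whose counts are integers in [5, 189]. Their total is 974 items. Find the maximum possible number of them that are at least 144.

6

Suppose k of them are at least 144. Those contribute at least 144 each and the other 8 − k at least 5 each.
So the total is at least 144k + 5(8 − k) = 40 + 139k. This must be ≤ 974, giving k ≤ 6.
k = 6 is achieved by 6 values at 144 and 2 at 5, total 874; add 100 to one value (staying below 144) to reach 974.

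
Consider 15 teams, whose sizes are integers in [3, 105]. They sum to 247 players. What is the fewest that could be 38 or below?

10

Each value above 38 is at least 39, contributing at least 39 − 3 = 36 above the floor 3.
The sum exceeds the floor total 45 by 202, so at most ⌊202/36⌋ = 5 exceed 38, and at least 10 are ≤ 38.
Exactly 10 works: 10 values at 3 and 5 at 39 total 225; raise one of the low values by 22 (still ≤ 38) to hit 247.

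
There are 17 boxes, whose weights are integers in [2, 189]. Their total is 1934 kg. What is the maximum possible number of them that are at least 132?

14

If k of the values are ≥ 132, the total is ≥ 132k + 2(17 − k).
Setting 132k + 2(17 − k) ≤ 1934 gives 130k ≤ 1900, so k ≤ 14.
k = 14 is achieved by 14 values at 132 and 3 at 2, total 1854; add 80 to one value (staying below 132) to reach 1934.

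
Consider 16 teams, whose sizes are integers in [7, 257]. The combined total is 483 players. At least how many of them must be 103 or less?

If only k of them are at most 103, the other 16 − k are at least 104, so the total is at least (16 − k)·104 + k·7.
This is ≤ 483, so (16 − k)·104 + 7k ≤ 483, which gives k ≥ 13.
Exactly 13 works: 13 values at 7 and 3 at 104 total 403; raise one of the low values by 80 (still ≤ 103) to hit 483.

13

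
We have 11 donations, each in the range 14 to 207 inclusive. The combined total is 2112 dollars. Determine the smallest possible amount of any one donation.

To make one donation as small as possible, make the other 10 as large as possible.
The other 10 contribute at most 10 × 207 = 2070, leaving at least 2112 − 2070 = 42.
Since 42 ≥ 14, this is achievable: one at 42 and 10 at 207.

42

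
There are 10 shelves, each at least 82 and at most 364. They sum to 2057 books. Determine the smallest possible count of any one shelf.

82

Minimizing one value means maximizing the remaining 9.
The other 9 can take up 9 × 364 = 3276 ≥ 2057 − 82, so one shelf can sit at its floor of 82.
Achievable: one at 82 and the other 9 totalling 1975, which fits since 9 × 82 ≤ 1975 ≤ 9 × 364.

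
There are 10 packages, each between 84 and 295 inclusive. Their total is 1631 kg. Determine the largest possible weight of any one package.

295

Maximizing one value means minimizing the remaining 9.
The other 9 contribute at least 9 × 84 = 756, leaving at most 1631 − 756 = 875.
But each package is capped at 295, so the maximum is 295.
Achievable: one at 295 and the other 9 totalling 1336, which fits since 9 × 84 ≤ 1336 ≤ 9 × 295.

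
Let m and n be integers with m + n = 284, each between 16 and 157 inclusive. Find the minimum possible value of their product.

For a fixed sum, mn is smallest when m and n are as far apart as possible.
At the endpoint m = 127, n = 284 − 127 = 157, so mn = 127 × 157 = 19939.

19939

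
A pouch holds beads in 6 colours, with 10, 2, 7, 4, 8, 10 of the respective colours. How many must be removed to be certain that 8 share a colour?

In the worst case you take as many as possible of each colour without reaching 8: 7 + 2 + 7 + 4 + 7 + 7 = 34.
The next one must give 8 of some colour, so 34 + 1 = 35.

35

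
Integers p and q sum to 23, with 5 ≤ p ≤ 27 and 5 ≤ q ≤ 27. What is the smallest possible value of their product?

For a fixed sum, pq is smallest when p and q are as far apart as possible.
The extreme feasible split is p = 5, q = 18, giving pq = 90.

90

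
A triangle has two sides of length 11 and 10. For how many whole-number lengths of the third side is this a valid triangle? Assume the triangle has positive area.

The triangle inequality gives |11 − 10| < c < 11 + 10, i.e. 1 < c < 21.
So c can be any integer from 2 to 20: 19 values.

19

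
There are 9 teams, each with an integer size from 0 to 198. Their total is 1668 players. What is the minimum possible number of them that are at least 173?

5

Each value short of 173 is at most 172, costing at least 198 − 172 = 26 against the maximum total of 1782.
We can afford to lose at most 1782 − 1668 = 114, so at most ⌊114/26⌋ = 4 fall short, and at least 5 are ≥ 173.
Exactly 5 works: 5 values at 198 and 4 at 172 total 1678; lower one of the high values by 10 (still ≥ 173) to hit 1668.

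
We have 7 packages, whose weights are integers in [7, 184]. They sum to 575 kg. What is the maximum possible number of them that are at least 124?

Suppose k of them are at least 124. Those contribute at least 124 each and the other 7 − k at least 7 each.
So the total is at least 124k + 7(7 − k) = 49 + 117k. This must be ≤ 575, giving k ≤ 4.
k = 4 is achieved by 4 values at 124 and 3 at 7, total 517; add 58 to one value (staying below 124) to reach 575.

4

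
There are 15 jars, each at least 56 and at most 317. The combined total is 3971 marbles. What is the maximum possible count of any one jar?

317

Maximizing one value means minimizing the remaining 14.
The other 14 contribute at least 14 × 56 = 784, leaving at most 3971 − 784 = 3187.
But each jar is capped at 317, so the maximum is 317.
Achievable: one at 317 and the other 14 totalling 3654, which fits since 14 × 56 ≤ 3654 ≤ 14 × 317.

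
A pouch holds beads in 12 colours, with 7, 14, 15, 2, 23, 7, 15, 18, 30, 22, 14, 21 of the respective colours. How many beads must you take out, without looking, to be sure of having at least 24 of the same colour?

In the worst case you take as many as possible of each colour without reaching 24: 7 + 14 + 15 + 2 + 23 + 7 + 15 + 18 + 23 + 22 + 14 + 21 = 181.
The next one must give 24 of some colour, so 181 + 1 = 182.

182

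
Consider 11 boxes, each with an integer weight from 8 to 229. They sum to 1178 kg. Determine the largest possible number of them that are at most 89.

Suppose k of them are at most 89. Those contribute at most 89 each and the rest at most 229 each.
So the total is at most 89k + 229(11 − k) = 2519 − 140k. This must still be ≥ 1178, so k ≤ 9.
k = 9 is achieved by 9 values at 89 and 2 at 229, total 1259; lower one of the 229's by 81 (still > 89) to reach 1178.

9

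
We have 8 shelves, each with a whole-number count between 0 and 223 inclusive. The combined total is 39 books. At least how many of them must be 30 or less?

If only k of them are at most 30, the other 8 − k are at least 31, so the total is at least (8 − k)·31 + k·0.
This is ≤ 39, so (8 − k)·31 + 0k ≤ 39, which gives k ≥ 7.
Exactly 7 works: 7 values at 0 and 1 at 31 total 31; raise one of the low values by 8 (still ≤ 30) to hit 39.

7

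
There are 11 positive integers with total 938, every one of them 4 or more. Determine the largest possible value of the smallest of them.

85

The 11 values sum to 938, so their minimum is at most ⌊938/11⌋ = 85.
Achievable: 8 of them at 85 and 3 at 86 total 938.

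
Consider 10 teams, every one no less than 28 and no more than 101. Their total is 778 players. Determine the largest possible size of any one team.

To make one team as large as possible, make the other 9 as small as possible.
The other 9 contribute at least 9 × 28 = 252, leaving at most 778 − 252 = 526.
But each team is capped at 101, so the maximum is 101.
Achievable: one at 101 and the other 9 totalling 677, which fits since 9 × 28 ≤ 677 ≤ 9 × 101.

101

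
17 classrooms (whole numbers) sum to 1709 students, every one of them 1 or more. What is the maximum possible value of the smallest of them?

If every one of the 17 were at least 101, the total would be at least 17 × 101 = 1717 > 1709.
Achievable: 8 of them at 100 and 9 at 101 total 1709.

100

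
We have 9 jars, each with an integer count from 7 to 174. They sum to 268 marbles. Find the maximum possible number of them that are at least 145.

1

With k values at 145 or above and the rest at least 7, the sum is at least 63 + 138k.
Since the sum is 268, we need 138k ≤ 205, i.e. k ≤ 1.
k = 1 is achieved by 1 value at 145 and 8 at 7, total 201; add 67 to one value (staying below 145) to reach 268.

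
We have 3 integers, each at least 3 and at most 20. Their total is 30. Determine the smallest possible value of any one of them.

To make one integer as small as possible, make the other 2 as large as possible.
The other 2 can take up 2 × 20 = 40 ≥ 30 − 3, so one integer can sit at its floor of 3.
Achievable: one at 3 and the other 2 totalling 27, which fits since 2 × 3 ≤ 27 ≤ 2 × 20.

3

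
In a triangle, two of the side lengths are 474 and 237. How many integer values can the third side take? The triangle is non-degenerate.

473

The triangle inequality gives |474 − 237| < c < 474 + 237, i.e. 237 < c < 711.
So c can be any integer from 238 to 710: 473 values.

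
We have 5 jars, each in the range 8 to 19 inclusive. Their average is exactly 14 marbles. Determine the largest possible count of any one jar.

Maximizing one value means minimizing the remaining 4.
The total is 5 × 14 = 70.
The other 4 contribute at least 4 × 8 = 32, leaving at most 70 − 32 = 38.
But each jar is capped at 19, so the maximum is 19.
Achievable: one at 19 and the other 4 totalling 51, which fits since 4 × 8 ≤ 51 ≤ 4 × 19.

19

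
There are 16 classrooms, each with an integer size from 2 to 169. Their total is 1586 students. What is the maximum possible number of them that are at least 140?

If k of the values are ≥ 140, the total is ≥ 140k + 2(16 − k).
Setting 140k + 2(16 − k) ≤ 1586 gives 138k ≤ 1554, so k ≤ 11.
k = 11 is achieved by 11 values at 140 and 5 at 2, total 1550; add 36 to one value (staying below 140) to reach 1586.

11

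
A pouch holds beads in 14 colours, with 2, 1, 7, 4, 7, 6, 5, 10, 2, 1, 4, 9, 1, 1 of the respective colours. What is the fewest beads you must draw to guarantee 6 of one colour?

In the worst case you take as many as possible of each colour without reaching 6: 2 + 1 + 5 + 4 + 5 + 5 + 5 + 5 + 2 + 1 + 4 + 5 + 1 + 1 = 46.
The next one must give 6 of some colour, so 46 + 1 = 47.

47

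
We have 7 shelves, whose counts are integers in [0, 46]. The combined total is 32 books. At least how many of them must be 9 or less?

If only k of them are at most 9, the other 7 − k are at least 10, so the total is at least (7 − k)·10 + k·0.
This is ≤ 32, so (7 − k)·10 + 0k ≤ 32, which gives k ≥ 4.
Exactly 4 works: 4 values at 0 and 3 at 10 total 30; raise one of the low values by 2 (still ≤ 9) to hit 32.

4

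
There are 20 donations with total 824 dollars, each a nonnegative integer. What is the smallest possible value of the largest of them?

The average is 824/20 > 41, so not all 20 can be 41 or less; the largest is ≥ 42.
Taking 16 copies of 41 and 4 copies of 42 gives exactly 824, so 42 is attained.

42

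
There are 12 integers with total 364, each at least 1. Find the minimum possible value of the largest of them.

31

If every one of the 12 were at most 30, the total would be at most 12 × 30 = 360 < 364.
Achievable: 4 of them at 31 and 8 at 30 total 364.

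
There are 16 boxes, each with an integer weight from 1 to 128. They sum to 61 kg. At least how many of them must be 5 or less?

7

Each value above 5 is at least 6, contributing at least 6 − 1 = 5 above the floor 1.
The sum exceeds the floor total 16 by 45, so at most ⌊45/5⌋ = 9 exceed 5, and at least 7 are ≤ 5.
Exactly 7 works: 7 values at 1 and 9 at 6 total 61.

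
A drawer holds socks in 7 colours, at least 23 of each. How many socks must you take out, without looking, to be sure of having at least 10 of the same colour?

In the worst case you draw 9 of each of the 7 colours: 7 × 9 = 63.
One more forces 10 of some colour, so 63 + 1 = 64.

64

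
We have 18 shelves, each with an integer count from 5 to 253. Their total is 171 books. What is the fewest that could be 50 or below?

Let j be the number exceeding 50. Then the total is ≥ 51·j + 5·(18 − j) = 90 + 46j.
So 46j ≤ 81 and j ≤ 1; hence at least 18 − 1 = 17 are ≤ 50.
Exactly 17 works: 17 values at 5 and 1 at 51 total 136; raise one of the low values by 35 (still ≤ 50) to hit 171.

17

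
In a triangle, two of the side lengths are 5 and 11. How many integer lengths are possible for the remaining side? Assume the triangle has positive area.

9

The triangle inequality gives |5 − 11| < c < 5 + 11, i.e. 6 < c < 16.
So c can be any integer from 7 to 15: 9 values.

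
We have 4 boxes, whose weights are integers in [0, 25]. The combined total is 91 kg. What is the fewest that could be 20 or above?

3

Each value short of 20 is at most 19, costing at least 25 − 19 = 6 against the maximum total of 100.
We can afford to lose at most 100 − 91 = 9, so at most ⌊9/6⌋ = 1 fall short, and at least 3 are ≥ 20.
Exactly 3 works: 3 values at 25 and 1 at 19 total 94; lower one of the high values by 3 (still ≥ 20) to hit 91.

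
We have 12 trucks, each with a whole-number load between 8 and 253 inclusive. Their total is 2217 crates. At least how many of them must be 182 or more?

1

If only k of them are at least 182, the other 12 − k are at most 181, so the total is at most k·253 + (12 − k)·181.
This must reach 2217, so k·253 + (12 − k)·181 ≥ 2217, giving k ≥ 1.
Exactly 1 works: 1 value at 253 and 11 at 181 total 2244; lower one of the high values by 27 (still ≥ 182) to hit 2217.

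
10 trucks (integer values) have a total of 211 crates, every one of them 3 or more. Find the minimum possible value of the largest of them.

The average is 211/10 > 21, so not all 10 can be 21 or less; the largest is ≥ 22.
Equality holds with 1 value of 22 and 9 values of 21.

22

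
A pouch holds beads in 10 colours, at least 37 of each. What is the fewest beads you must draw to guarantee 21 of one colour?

In the worst case you draw 20 of each of the 10 colours: 10 × 20 = 200.
One more forces 21 of some colour, so 200 + 1 = 201.

201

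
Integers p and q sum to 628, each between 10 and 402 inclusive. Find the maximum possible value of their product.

For a fixed sum, the product pq is largest when p and q are as close as possible.
Taking p = 314 and q = 314 (both in [10, 402]) gives pq = 98596.

98596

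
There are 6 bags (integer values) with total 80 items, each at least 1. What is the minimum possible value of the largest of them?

The 6 values sum to 80, so their maximum is at least ⌈80/6⌉ = 14.
Achievable: 2 of them at 14 and 4 at 13 total 80.

14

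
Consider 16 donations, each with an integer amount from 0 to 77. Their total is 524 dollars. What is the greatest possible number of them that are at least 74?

7

Suppose k of them are at least 74. Those contribute at least 74 each and the other 16 − k at least 0 each.
So the total is at least 74k + 0(16 − k) = 0 + 74k. This must be ≤ 524, giving k ≤ 7.
k = 7 is achieved by 7 values at 74 and 9 at 0, total 518; add 6 to one value (staying below 74) to reach 524.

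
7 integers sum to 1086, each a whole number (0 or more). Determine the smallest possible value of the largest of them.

The 7 values sum to 1086, so their maximum is at least ⌈1086/7⌉ = 156.
Taking 6 copies of 155 and 1 copy of 156 gives exactly 1086, so 156 is attained.

156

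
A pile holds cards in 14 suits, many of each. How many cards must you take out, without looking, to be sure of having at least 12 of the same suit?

You could draw 11 of every suit without reaching 12 of any — 154 in all.
One more forces 12 of some suit, so 154 + 1 = 155.

155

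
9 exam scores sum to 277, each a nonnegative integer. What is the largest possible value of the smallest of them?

30

The 9 values sum to 277, so their minimum is at most ⌊277/9⌋ = 30.
Taking 2 copies of 30 and 7 copies of 31 gives exactly 277, so 30 is attained.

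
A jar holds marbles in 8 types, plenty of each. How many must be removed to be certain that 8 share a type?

57

You could draw 7 of every type without reaching 8 of any — 56 in all.
One more forces 8 of some type, so 56 + 1 = 57.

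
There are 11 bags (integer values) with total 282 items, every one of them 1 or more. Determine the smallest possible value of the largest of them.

If every one of the 11 were at most 25, the total would be at most 11 × 25 = 275 < 282.
Equality holds with 7 values of 26 and 4 values of 25.

26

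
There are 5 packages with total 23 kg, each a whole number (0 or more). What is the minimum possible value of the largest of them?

If every one of the 5 were at most 4, the total would be at most 5 × 4 = 20 < 23.
Equality holds with 3 values of 5 and 2 values of 4.

5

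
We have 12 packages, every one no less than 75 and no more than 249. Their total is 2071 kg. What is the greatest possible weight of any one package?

249

Maximizing one value means minimizing the remaining 11.
The other 11 contribute at least 11 × 75 = 825, leaving at most 2071 − 825 = 1246.
But each package is capped at 249, so the maximum is 249.
Achievable: one at 249 and the other 11 totalling 1822, which fits since 11 × 75 ≤ 1822 ≤ 11 × 249.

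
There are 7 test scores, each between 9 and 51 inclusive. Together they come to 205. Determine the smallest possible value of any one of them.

9

Minimizing one value means maximizing the remaining 6.
The other 6 can take up 6 × 51 = 306 ≥ 205 − 9, so one score can sit at its floor of 9.
Achievable: one at 9 and the other 6 totalling 196, which fits since 6 × 9 ≤ 196 ≤ 6 × 51.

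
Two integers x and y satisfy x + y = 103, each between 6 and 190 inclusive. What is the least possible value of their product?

For a fixed sum, xy is smallest when x and y are as far apart as possible.
The extreme feasible split is x = 6, y = 97, giving xy = 582.

582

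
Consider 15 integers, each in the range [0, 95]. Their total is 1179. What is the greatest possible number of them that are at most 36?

4

Each value at 36 or below falls at least 95 − 36 = 59 short of the ceiling 95.
The ceiling total is 15 × 95 = 1425, and we need 1179, so at most ⌊(1425 − 1179)/59⌋ = 4 can be that low.
k = 4 is achieved by 4 values at 36 and 11 at 95, total 1189; lower one of the 95's by 10 (still > 36) to reach 1179.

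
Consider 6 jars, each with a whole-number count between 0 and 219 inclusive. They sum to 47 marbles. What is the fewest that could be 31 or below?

Let j be the number exceeding 31. Then the total is ≥ 32·j + 0·(6 − j) = 0 + 32j.
So 32j ≤ 47 and j ≤ 1; hence at least 6 − 1 = 5 are ≤ 31.
Exactly 5 works: 5 values at 0 and 1 at 32 total 32; raise one of the low values by 15 (still ≤ 31) to hit 47.

5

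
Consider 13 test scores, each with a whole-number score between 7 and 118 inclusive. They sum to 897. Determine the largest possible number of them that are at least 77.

11

With k values at 77 or above and the rest at least 7, the sum is at least 91 + 70k.
Since the sum is 897, we need 70k ≤ 806, i.e. k ≤ 11.
k = 11 is achieved by 11 values at 77 and 2 at 7, total 861; add 36 to one value (staying below 77) to reach 897.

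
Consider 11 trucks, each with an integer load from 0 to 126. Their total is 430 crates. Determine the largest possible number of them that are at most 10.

Suppose k of them are at most 10. Those contribute at most 10 each and the rest at most 126 each.
So the total is at most 10k + 126(11 − k) = 1386 − 116k. This must still be ≥ 430, so k ≤ 8.
k = 8 is achieved by 8 values at 10 and 3 at 126, total 458; lower one of the 126's by 28 (still > 10) to reach 430.

8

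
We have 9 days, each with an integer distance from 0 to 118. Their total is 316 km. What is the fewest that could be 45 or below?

If only k of them are at most 45, the other 9 − k are at least 46, so the total is at least (9 − k)·46 + k·0.
This is ≤ 316, so (9 − k)·46 + 0k ≤ 316, which gives k ≥ 3.
Exactly 3 works: 3 values at 0 and 6 at 46 total 276; raise one of the low values by 40 (still ≤ 45) to hit 316.

3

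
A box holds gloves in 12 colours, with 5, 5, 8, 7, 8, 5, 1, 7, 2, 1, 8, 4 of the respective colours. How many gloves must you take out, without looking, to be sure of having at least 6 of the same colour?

49

In the worst case you take as many as possible of each colour without reaching 6: 5 + 5 + 5 + 5 + 5 + 5 + 1 + 5 + 2 + 1 + 5 + 4 = 48.
The next one must give 6 of some colour, so 48 + 1 = 49.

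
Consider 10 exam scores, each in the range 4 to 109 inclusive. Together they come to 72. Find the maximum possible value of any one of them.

Maximizing one value means minimizing the remaining 9.
The other 9 contribute at least 9 × 4 = 36, leaving at most 72 − 36 = 36.
Since 36 ≤ 109, this is achievable: one at 36 and 9 at 4.

36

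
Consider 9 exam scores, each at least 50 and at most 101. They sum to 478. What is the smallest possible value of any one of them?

Minimizing one value means maximizing the remaining 8.
The other 8 can take up 8 × 101 = 808 ≥ 478 − 50, so one score can sit at its floor of 50.
Achievable: one at 50 and the other 8 totalling 428, which fits since 8 × 50 ≤ 428 ≤ 8 × 101.

50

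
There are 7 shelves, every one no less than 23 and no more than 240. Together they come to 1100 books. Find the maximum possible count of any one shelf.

240

To make one shelf as large as possible, make the other 6 as small as possible.
The other 6 contribute at least 6 × 23 = 138, leaving at most 1100 − 138 = 962.
But each shelf is capped at 240, so the maximum is 240.
Achievable: one at 240 and the other 6 totalling 860, which fits since 6 × 23 ≤ 860 ≤ 6 × 240.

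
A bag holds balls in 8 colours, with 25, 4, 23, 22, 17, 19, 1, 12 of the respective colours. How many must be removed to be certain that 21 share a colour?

In the worst case you take as many as possible of each colour without reaching 21: 20 + 4 + 20 + 20 + 17 + 19 + 1 + 12 = 113.
The next one must give 21 of some colour, so 113 + 1 = 114.

114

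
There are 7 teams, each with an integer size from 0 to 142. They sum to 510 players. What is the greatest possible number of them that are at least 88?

Suppose k of them are at least 88. Those contribute at least 88 each and the other 7 − k at least 0 each.
So the total is at least 88k + 0(7 − k) = 0 + 88k. This must be ≤ 510, giving k ≤ 5.
k = 5 is achieved by 5 values at 88 and 2 at 0, total 440; add 70 to one value (staying below 88) to reach 510.

5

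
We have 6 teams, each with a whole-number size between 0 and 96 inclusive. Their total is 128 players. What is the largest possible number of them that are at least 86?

1

Suppose k of them are at least 86. Those contribute at least 86 each and the other 6 − k at least 0 each.
So the total is at least 86k + 0(6 − k) = 0 + 86k. This must be ≤ 128, giving k ≤ 1.
k = 1 is achieved by 1 value at 86 and 5 at 0, total 86; add 42 to one value (staying below 86) to reach 128.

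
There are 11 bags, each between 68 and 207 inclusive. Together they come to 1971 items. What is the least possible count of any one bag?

68

To make one bag as small as possible, make the other 10 as large as possible.
The other 10 can take up 10 × 207 = 2070 ≥ 1971 − 68, so one bag can sit at its floor of 68.
Achievable: one at 68 and the other 10 totalling 1903, which fits since 10 × 68 ≤ 1903 ≤ 10 × 207.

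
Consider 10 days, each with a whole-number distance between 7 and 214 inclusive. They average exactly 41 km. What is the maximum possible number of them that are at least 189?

1

The total is 10 × 41 = 410.
If k of the values are ≥ 189, the total is ≥ 189k + 7(10 − k).
Setting 189k + 7(10 − k) ≤ 410 gives 182k ≤ 340, so k ≤ 1.
k = 1 is achieved by 1 value at 189 and 9 at 7, total 252; add 158 to one value (staying below 189) to reach 410.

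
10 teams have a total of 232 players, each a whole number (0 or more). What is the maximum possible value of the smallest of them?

23

If every one of the 10 were at least 24, the total would be at least 10 × 24 = 240 > 232.
Taking 8 copies of 23 and 2 copies of 24 gives exactly 232, so 23 is attained.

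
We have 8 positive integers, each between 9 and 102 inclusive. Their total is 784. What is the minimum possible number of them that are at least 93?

Suppose at most 8 − j of them reach 93; then j values are ≤ 92 and the rest ≤ 102.
The total is then ≤ 92·j + 102·(8 − j) = 816 − 10j. For this to be ≥ 784 we need j ≤ 3, so at least 8 − 3 = 5 must reach 93.
Exactly 5 works: 5 values at 102 and 3 at 92 total 786; lower one of the high values by 2 (still ≥ 93) to hit 784.

5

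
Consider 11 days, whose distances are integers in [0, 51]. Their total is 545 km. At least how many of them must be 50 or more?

Each value short of 50 is at most 49, costing at least 51 − 49 = 2 against the maximum total of 561.
We can afford to lose at most 561 − 545 = 16, so at most ⌊16/2⌋ = 8 fall short, and at least 3 are ≥ 50.
Exactly 3 works: 3 values at 51 and 8 at 49 total 545.

3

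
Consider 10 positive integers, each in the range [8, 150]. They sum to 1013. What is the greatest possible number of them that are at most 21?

Suppose k of them are at most 21. Those contribute at most 21 each and the rest at most 150 each.
So the total is at most 21k + 150(10 − k) = 1500 − 129k. This must still be ≥ 1013, so k ≤ 3.
k = 3 is achieved by 3 values at 21 and 7 at 150, total 1113; lower one of the 150's by 100 (still > 21) to reach 1013.

3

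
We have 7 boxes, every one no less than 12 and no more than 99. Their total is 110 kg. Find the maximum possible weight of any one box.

To make one box as large as possible, make the other 6 as small as possible.
The other 6 contribute at least 6 × 12 = 72, leaving at most 110 − 72 = 38.
Since 38 ≤ 99, this is achievable: one at 38 and 6 at 12.

38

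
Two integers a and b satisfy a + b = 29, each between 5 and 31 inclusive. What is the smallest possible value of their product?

For a fixed sum, ab is smallest when a and b are as far apart as possible.
At the endpoint a = 5, b = 29 − 5 = 24, so ab = 5 × 24 = 120.

120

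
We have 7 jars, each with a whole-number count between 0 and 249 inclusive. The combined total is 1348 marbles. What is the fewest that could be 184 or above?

2

If only k of them are at least 184, the other 7 − k are at most 183, so the total is at most k·249 + (7 − k)·183.
This must reach 1348, so k·249 + (7 − k)·183 ≥ 1348, giving k ≥ 2.
Exactly 2 works: 2 values at 249 and 5 at 183 total 1413; lower one of the high values by 65 (still ≥ 184) to hit 1348.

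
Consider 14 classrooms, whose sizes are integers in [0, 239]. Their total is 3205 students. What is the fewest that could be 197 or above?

Suppose at most 14 − j of them reach 197; then j values are ≤ 196 and the rest ≤ 239.
The total is then ≤ 196·j + 239·(14 − j) = 3346 − 43j. For this to be ≥ 3205 we need j ≤ 3, so at least 14 − 3 = 11 must reach 197.
Exactly 11 works: 11 values at 239 and 3 at 196 total 3217; lower one of the high values by 12 (still ≥ 197) to hit 3205.

11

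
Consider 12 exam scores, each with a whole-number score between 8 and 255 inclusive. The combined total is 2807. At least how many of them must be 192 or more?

9

Each value short of 192 is at most 191, costing at least 255 − 191 = 64 against the maximum total of 3060.
We can afford to lose at most 3060 − 2807 = 253, so at most ⌊253/64⌋ = 3 fall short, and at least 9 are ≥ 192.
Exactly 9 works: 9 values at 255 and 3 at 191 total 2868; lower one of the high values by 61 (still ≥ 192) to hit 2807.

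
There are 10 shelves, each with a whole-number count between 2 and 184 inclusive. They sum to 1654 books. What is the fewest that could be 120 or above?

8

If only k of them are at least 120, the other 10 − k are at most 119, so the total is at most k·184 + (10 − k)·119.
This must reach 1654, so k·184 + (10 − k)·119 ≥ 1654, giving k ≥ 8.
Exactly 8 works: 8 values at 184 and 2 at 119 total 1710; lower one of the high values by 56 (still ≥ 120) to hit 1654.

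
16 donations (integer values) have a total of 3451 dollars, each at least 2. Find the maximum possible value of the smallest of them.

The average is 3451/16 < 216, so some value is ≤ 215.
Taking 5 copies of 215 and 11 copies of 216 gives exactly 3451, so 215 is attained.

215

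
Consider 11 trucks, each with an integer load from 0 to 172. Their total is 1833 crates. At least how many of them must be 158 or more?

If only k of them are at least 158, the other 11 − k are at most 157, so the total is at most k·172 + (11 − k)·157.
This must reach 1833, so k·172 + (11 − k)·157 ≥ 1833, giving k ≥ 8.
Exactly 8 works: 8 values at 172 and 3 at 157 total 1847; lower one of the high values by 14 (still ≥ 158) to hit 1833.

8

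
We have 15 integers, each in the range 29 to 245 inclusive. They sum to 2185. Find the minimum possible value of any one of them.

Minimizing one value means maximizing the remaining 14.
The other 14 can take up 14 × 245 = 3430 ≥ 2185 − 29, so one integer can sit at its floor of 29.
Achievable: one at 29 and the other 14 totalling 2156, which fits since 14 × 29 ≤ 2156 ≤ 14 × 245.

29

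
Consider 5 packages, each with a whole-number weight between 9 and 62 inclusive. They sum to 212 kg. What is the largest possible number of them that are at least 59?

3

If k of the values are ≥ 59, the total is ≥ 59k + 9(5 − k).
Setting 59k + 9(5 − k) ≤ 212 gives 50k ≤ 167, so k ≤ 3.
k = 3 is achieved by 3 values at 59 and 2 at 9, total 195; add 17 to one value (staying below 59) to reach 212.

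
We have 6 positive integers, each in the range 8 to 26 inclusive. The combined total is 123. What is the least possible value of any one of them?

To make one integer as small as possible, make the other 5 as large as possible.
The other 5 can take up 5 × 26 = 130 ≥ 123 − 8, so one integer can sit at its floor of 8.
Achievable: one at 8 and the other 5 totalling 115, which fits since 5 × 8 ≤ 115 ≤ 5 × 26.

8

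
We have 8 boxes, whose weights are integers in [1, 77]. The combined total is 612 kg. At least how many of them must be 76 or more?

Each value short of 76 is at most 75, costing at least 77 − 75 = 2 against the maximum total of 616.
We can afford to lose at most 616 − 612 = 4, so at most ⌊4/2⌋ = 2 fall short, and at least 6 are ≥ 76.
Exactly 6 works: 6 values at 77 and 2 at 75 total 612.

6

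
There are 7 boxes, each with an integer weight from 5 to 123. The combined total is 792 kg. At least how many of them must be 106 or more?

Each value short of 106 is at most 105, costing at least 123 − 105 = 18 against the maximum total of 861.
We can afford to lose at most 861 − 792 = 69, so at most ⌊69/18⌋ = 3 fall short, and at least 4 are ≥ 106.
Exactly 4 works: 4 values at 123 and 3 at 105 total 807; lower one of the high values by 15 (still ≥ 106) to hit 792.

4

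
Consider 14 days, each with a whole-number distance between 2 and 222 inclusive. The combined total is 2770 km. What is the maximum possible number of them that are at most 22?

Each value at 22 or below falls at least 222 − 22 = 200 short of the ceiling 222.
The ceiling total is 14 × 222 = 3108, and we need 2770, so at most ⌊(3108 − 2770)/200⌋ = 1 can be that low.
k = 1 is achieved by 1 value at 22 and 13 at 222, total 2908; lower one of the 222's by 138 (still > 22) to reach 2770.

1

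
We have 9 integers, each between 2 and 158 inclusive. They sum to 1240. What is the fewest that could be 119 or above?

5

Suppose at most 9 − j of them reach 119; then j values are ≤ 118 and the rest ≤ 158.
The total is then ≤ 118·j + 158·(9 − j) = 1422 − 40j. For this to be ≥ 1240 we need j ≤ 4, so at least 9 − 4 = 5 must reach 119.
Exactly 5 works: 5 values at 158 and 4 at 118 total 1262; lower one of the high values by 22 (still ≥ 119) to hit 1240.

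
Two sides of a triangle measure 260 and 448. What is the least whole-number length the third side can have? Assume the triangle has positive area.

The third side must exceed |260 − 448| = 188.
The smallest integer above 188 is 189.

189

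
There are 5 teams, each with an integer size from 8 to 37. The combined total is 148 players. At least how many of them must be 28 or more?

Each value short of 28 is at most 27, costing at least 37 − 27 = 10 against the maximum total of 185.
We can afford to lose at most 185 − 148 = 37, so at most ⌊37/10⌋ = 3 fall short, and at least 2 are ≥ 28.
Exactly 2 works: 2 values at 37 and 3 at 27 total 155; lower one of the high values by 7 (still ≥ 28) to hit 148.

2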